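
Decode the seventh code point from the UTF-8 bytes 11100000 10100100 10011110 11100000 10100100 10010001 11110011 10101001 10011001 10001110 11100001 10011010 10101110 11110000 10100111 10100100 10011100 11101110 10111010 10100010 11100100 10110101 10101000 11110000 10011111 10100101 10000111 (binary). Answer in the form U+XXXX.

U+4D68

Offset 0: leading byte 0xE0 = 11100000 → 3-byte char #1 = E0 A4 9E.
Offset 3: leading byte 0xE0 = 11100000 → 3-byte char #2 = E0 A4 91.
Offset 6: leading byte 0xF3 = 11110011 → 4-byte char #3 = F3 A9 99 8E.
Offset 10: leading byte 0xE1 = 11100001 → 3-byte char #4 = E1 9A AE.
Offset 13: leading byte 0xF0 = 11110000 → 4-byte char #5 = F0 A7 A4 9C.
Offset 17: leading byte 0xEE = 11101110 → 3-byte char #6 = EE BA A2.
Offset 20: leading byte 0xE4 = 11100100 → 3-byte char #7 = E4 B5 A8.
Leading byte 0xE4 = 11100100 matches 1110xxxx → 3-byte sequence.
Byte 1: 0xE4 = 11100100, payload 0100 (4 bits).
Byte 2: 0xB5 = 10110101 (10xxxxxx ✓), payload 110101.
Byte 3: 0xA8 = 10101000 (10xxxxxx ✓), payload 101000.
Concatenate: 0100110101101000 = 0x4D68 (16 bits → U+4D68).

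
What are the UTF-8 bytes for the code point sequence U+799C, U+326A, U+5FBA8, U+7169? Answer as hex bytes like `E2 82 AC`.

E7 A6 9C E3 89 AA F1 9F AE A8 E7 85 A9

U+799C: 3-byte form → E7 A6 9C.
U+326A: 3-byte form → E3 89 AA.
U+5FBA8: 4-byte form → F1 9F AE A8.
U+7169: 3-byte form → E7 85 A9.
Concatenated (13 bytes): E7 A6 9C E3 89 AA F1 9F AE A8 E7 85 A9.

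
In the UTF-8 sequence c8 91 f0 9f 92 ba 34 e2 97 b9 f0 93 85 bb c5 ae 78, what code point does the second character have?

U+1F4BA

Offset 0: leading byte 0xC8 = 11001000 → 2-byte char #1 = C8 91.
Offset 2: leading byte 0xF0 = 11110000 → 4-byte char #2 = F0 9F 92 BA.
Leading byte 0xF0 = 11110000 matches 11110xxx → 4-byte sequence.
Byte 1: 0xF0 = 11110000, payload 000 (3 bits).
Byte 2: 0x9F = 10011111 (10xxxxxx ✓), payload 011111.
Byte 3: 0x92 = 10010010 (10xxxxxx ✓), payload 010010.
Byte 4: 0xBA = 10111010 (10xxxxxx ✓), payload 111010.
Concatenate: 000011111010010111010 = 0x1F4BA (21 bits → U+1F4BA).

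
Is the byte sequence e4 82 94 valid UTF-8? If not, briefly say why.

valid

Leading byte 0xE4 = 11100100 → 3-byte form.
Continuation bytes 0x82=10000010, 0x94=10010100 all match 10xxxxxx.
Decoded value 0x4094 is ≥ 0x800 (shortest form) and not a surrogate.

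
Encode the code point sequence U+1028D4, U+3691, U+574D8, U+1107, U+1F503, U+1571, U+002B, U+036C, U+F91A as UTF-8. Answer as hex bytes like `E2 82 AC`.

U+1028D4: 4-byte form → F4 82 A3 94.
U+3691: 3-byte form → E3 9A 91.
U+574D8: 4-byte form → F1 97 93 98.
U+1107: 3-byte form → E1 84 87.
U+1F503: 4-byte form → F0 9F 94 83.
U+1571: 3-byte form → E1 95 B1.
U+002B: 1-byte form → 2B.
U+036C: 2-byte form → CD AC.
U+F91A: 3-byte form → EF A4 9A.
Concatenated (27 bytes): F4 82 A3 94 E3 9A 91 F1 97 93 98 E1 84 87 F0 9F 94 83 E1 95 B1 2B CD AC EF A4 9A.

F4 82 A3 94 E3 9A 91 F1 97 93 98 E1 84 87 F0 9F 94 83 E1 95 B1 2B CD AC EF A4 9A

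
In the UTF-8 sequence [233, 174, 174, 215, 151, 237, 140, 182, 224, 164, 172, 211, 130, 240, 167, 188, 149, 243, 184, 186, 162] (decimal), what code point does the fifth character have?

U+04C2

Offset 0: leading byte 0xE9 = 11101001 → 3-byte char #1 = E9 AE AE.
Offset 3: leading byte 0xD7 = 11010111 → 2-byte char #2 = D7 97.
Offset 5: leading byte 0xED = 11101101 → 3-byte char #3 = ED 8C B6.
Offset 8: leading byte 0xE0 = 11100000 → 3-byte char #4 = E0 A4 AC.
Offset 11: leading byte 0xD3 = 11010011 → 2-byte char #5 = D3 82.
Leading byte 0xD3 = 11010011 matches 110xxxxx → 2-byte sequence.
Byte 1: 0xD3 = 11010011, payload 10011 (5 bits).
Byte 2: 0x82 = 10000010 (10xxxxxx ✓), payload 000010.
Concatenate: 10011000010 = 0x4C2 (11 bits → U+04C2).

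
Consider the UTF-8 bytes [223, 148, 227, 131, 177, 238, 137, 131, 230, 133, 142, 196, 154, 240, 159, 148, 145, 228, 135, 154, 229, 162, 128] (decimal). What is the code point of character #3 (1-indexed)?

Offset 0: leading byte 0xDF = 11011111 → 2-byte char #1 = DF 94.
Offset 2: leading byte 0xE3 = 11100011 → 3-byte char #2 = E3 83 B1.
Offset 5: leading byte 0xEE = 11101110 → 3-byte char #3 = EE 89 83.
Leading byte 0xEE = 11101110 matches 1110xxxx → 3-byte sequence.
Byte 1: 0xEE = 11101110, payload 1110 (4 bits).
Byte 2: 0x89 = 10001001 (10xxxxxx ✓), payload 001001.
Byte 3: 0x83 = 10000011 (10xxxxxx ✓), payload 000011.
Concatenate: 1110001001000011 = 0xE243 (16 bits → U+E243).

U+E243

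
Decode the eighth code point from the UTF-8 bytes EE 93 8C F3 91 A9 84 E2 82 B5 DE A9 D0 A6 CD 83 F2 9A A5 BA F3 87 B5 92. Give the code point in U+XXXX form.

U+C7D52

Offset 0: leading byte 0xEE = 11101110 → 3-byte char #1 = EE 93 8C.
Offset 3: leading byte 0xF3 = 11110011 → 4-byte char #2 = F3 91 A9 84.
Offset 7: leading byte 0xE2 = 11100010 → 3-byte char #3 = E2 82 B5.
Offset 10: leading byte 0xDE = 11011110 → 2-byte char #4 = DE A9.
Offset 12: leading byte 0xD0 = 11010000 → 2-byte char #5 = D0 A6.
Offset 14: leading byte 0xCD = 11001101 → 2-byte char #6 = CD 83.
Offset 16: leading byte 0xF2 = 11110010 → 4-byte char #7 = F2 9A A5 BA.
Offset 20: leading byte 0xF3 = 11110011 → 4-byte char #8 = F3 87 B5 92.
Leading byte 0xF3 = 11110011 matches 11110xxx → 4-byte sequence.
Byte 1: 0xF3 = 11110011, payload 011 (3 bits).
Byte 2: 0x87 = 10000111 (10xxxxxx ✓), payload 000111.
Byte 3: 0xB5 = 10110101 (10xxxxxx ✓), payload 110101.
Byte 4: 0x92 = 10010010 (10xxxxxx ✓), payload 010010.
Concatenate: 011000111110101010010 = 0xC7D52 (21 bits → U+C7D52).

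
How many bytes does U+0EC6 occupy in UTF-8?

U+0EC6 = 0xEC6. UTF-8 uses 1 byte below 0x80, 2 below 0x800, 3 below 0x10000, 4 up to 0x10FFFF. 0xEC6 is in U+0800–U+FFFF → 3 bytes.

3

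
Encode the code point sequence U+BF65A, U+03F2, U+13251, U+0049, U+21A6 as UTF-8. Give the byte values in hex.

F2 BF 99 9A CF B2 F0 93 89 91 49 E2 86 A6

U+BF65A: 4-byte form → F2 BF 99 9A.
U+03F2: 2-byte form → CF B2.
U+13251: 4-byte form → F0 93 89 91.
U+0049: 1-byte form → 49.
U+21A6: 3-byte form → E2 86 A6.
Concatenated (14 bytes): F2 BF 99 9A CF B2 F0 93 89 91 49 E2 86 A6.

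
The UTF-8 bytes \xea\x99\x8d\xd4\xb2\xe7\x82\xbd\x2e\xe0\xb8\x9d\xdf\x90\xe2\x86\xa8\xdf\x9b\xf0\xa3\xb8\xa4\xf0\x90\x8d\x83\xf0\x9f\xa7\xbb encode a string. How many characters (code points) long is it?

11

Byte at offset 0: 0xEA = 11101010 → 3-byte char (#1). Advance 3.
Byte at offset 3: 0xD4 = 11010100 → 2-byte char (#2). Advance 2.
Byte at offset 5: 0xE7 = 11100111 → 3-byte char (#3). Advance 3.
Byte at offset 8: 0x2E = 00101110 → 1-byte char (#4). Advance 1.
Byte at offset 9: 0xE0 = 11100000 → 3-byte char (#5). Advance 3.
Byte at offset 12: 0xDF = 11011111 → 2-byte char (#6). Advance 2.
Byte at offset 14: 0xE2 = 11100010 → 3-byte char (#7). Advance 3.
Byte at offset 17: 0xDF = 11011111 → 2-byte char (#8). Advance 2.
Byte at offset 19: 0xF0 = 11110000 → 4-byte char (#9). Advance 4.
Byte at offset 23: 0xF0 = 11110000 → 4-byte char (#10). Advance 4.
Byte at offset 27: 0xF0 = 11110000 → 4-byte char (#11). Advance 4.
Reached end at offset 31 after 11 code points.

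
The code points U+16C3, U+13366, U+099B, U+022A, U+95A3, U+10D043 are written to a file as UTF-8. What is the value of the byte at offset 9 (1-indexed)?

1-indexed offset 9 is 0-indexed offset 8.
U+16C3 → 3-byte form E1 9B 83 at offsets 0–2.
U+13366 → 4-byte form F0 93 8D A6 at offsets 3–6.
U+099B → 3-byte form E0 A6 9B at offsets 7–9.
Offset 8 falls in char 3's range; it's byte 2 of E0 A6 9B = 0xA6.

0xA6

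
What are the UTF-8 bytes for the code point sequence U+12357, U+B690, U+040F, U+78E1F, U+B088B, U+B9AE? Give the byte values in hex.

U+12357: 4-byte form → F0 92 8D 97.
U+B690: 3-byte form → EB 9A 90.
U+040F: 2-byte form → D0 8F.
U+78E1F: 4-byte form → F1 B8 B8 9F.
U+B088B: 4-byte form → F2 B0 A2 8B.
U+B9AE: 3-byte form → EB A6 AE.
Concatenated (20 bytes): F0 92 8D 97 EB 9A 90 D0 8F F1 B8 B8 9F F2 B0 A2 8B EB A6 AE.

F0 92 8D 97 EB 9A 90 D0 8F F1 B8 B8 9F F2 B0 A2 8B EB A6 AE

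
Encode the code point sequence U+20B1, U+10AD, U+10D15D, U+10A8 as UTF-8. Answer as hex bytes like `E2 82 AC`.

U+20B1: 3-byte form → E2 82 B1.
U+10AD: 3-byte form → E1 82 AD.
U+10D15D: 4-byte form → F4 8D 85 9D.
U+10A8: 3-byte form → E1 82 A8.
Concatenated (13 bytes): E2 82 B1 E1 82 AD F4 8D 85 9D E1 82 A8.

E2 82 B1 E1 82 AD F4 8D 85 9D E1 82 A8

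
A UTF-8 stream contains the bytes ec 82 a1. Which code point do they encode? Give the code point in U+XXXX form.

U+C0A1

Leading byte 0xEC = 11101100 matches 1110xxxx → 3-byte sequence.
Byte 1: 0xEC = 11101100, payload 1100 (4 bits).
Byte 2: 0x82 = 10000010 (10xxxxxx ✓), payload 000010.
Byte 3: 0xA1 = 10100001 (10xxxxxx ✓), payload 100001.
Concatenate: 1100000010100001 = 0xC0A1 (16 bits → U+C0A1).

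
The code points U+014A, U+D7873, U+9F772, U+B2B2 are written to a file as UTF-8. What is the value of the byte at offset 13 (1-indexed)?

0xB2

1-indexed offset 13 is 0-indexed offset 12.
U+014A → 2-byte form C5 8A at offsets 0–1.
U+D7873 → 4-byte form F3 97 A1 B3 at offsets 2–5.
U+9F772 → 4-byte form F2 9F 9D B2 at offsets 6–9.
U+B2B2 → 3-byte form EB 8A B2 at offsets 10–12.
Offset 12 falls in char 4's range; it's byte 3 of EB 8A B2 = 0xB2.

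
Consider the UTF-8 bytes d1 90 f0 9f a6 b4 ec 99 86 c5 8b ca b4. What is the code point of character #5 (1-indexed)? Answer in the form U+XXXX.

Offset 0: leading byte 0xD1 = 11010001 → 2-byte char #1 = D1 90.
Offset 2: leading byte 0xF0 = 11110000 → 4-byte char #2 = F0 9F A6 B4.
Offset 6: leading byte 0xEC = 11101100 → 3-byte char #3 = EC 99 86.
Offset 9: leading byte 0xC5 = 11000101 → 2-byte char #4 = C5 8B.
Offset 11: leading byte 0xCA = 11001010 → 2-byte char #5 = CA B4.
Leading byte 0xCA = 11001010 matches 110xxxxx → 2-byte sequence.
Byte 1: 0xCA = 11001010, payload 01010 (5 bits).
Byte 2: 0xB4 = 10110100 (10xxxxxx ✓), payload 110100.
Concatenate: 01010110100 = 0x2B4 (11 bits → U+02B4).

U+02B4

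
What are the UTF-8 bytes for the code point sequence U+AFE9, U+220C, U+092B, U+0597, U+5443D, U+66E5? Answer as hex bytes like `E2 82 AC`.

EA BF A9 E2 88 8C E0 A4 AB D6 97 F1 94 90 BD E6 9B A5

U+AFE9: 3-byte form → EA BF A9.
U+220C: 3-byte form → E2 88 8C.
U+092B: 3-byte form → E0 A4 AB.
U+0597: 2-byte form → D6 97.
U+5443D: 4-byte form → F1 94 90 BD.
U+66E5: 3-byte form → E6 9B A5.
Concatenated (18 bytes): EA BF A9 E2 88 8C E0 A4 AB D6 97 F1 94 90 BD E6 9B A5.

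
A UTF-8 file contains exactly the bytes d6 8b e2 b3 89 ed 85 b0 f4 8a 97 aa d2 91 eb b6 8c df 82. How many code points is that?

Byte at offset 0: 0xD6 = 11010110 → 2-byte char (#1). Advance 2.
Byte at offset 2: 0xE2 = 11100010 → 3-byte char (#2). Advance 3.
Byte at offset 5: 0xED = 11101101 → 3-byte char (#3). Advance 3.
Byte at offset 8: 0xF4 = 11110100 → 4-byte char (#4). Advance 4.
Byte at offset 12: 0xD2 = 11010010 → 2-byte char (#5). Advance 2.
Byte at offset 14: 0xEB = 11101011 → 3-byte char (#6). Advance 3.
Byte at offset 17: 0xDF = 11011111 → 2-byte char (#7). Advance 2.
Reached end at offset 19 after 7 code points.

7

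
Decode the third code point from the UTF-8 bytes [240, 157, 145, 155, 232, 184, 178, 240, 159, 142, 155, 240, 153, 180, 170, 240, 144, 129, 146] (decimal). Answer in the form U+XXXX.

Offset 0: leading byte 0xF0 = 11110000 → 4-byte char #1 = F0 9D 91 9B.
Offset 4: leading byte 0xE8 = 11101000 → 3-byte char #2 = E8 B8 B2.
Offset 7: leading byte 0xF0 = 11110000 → 4-byte char #3 = F0 9F 8E 9B.
Leading byte 0xF0 = 11110000 matches 11110xxx → 4-byte sequence.
Byte 1: 0xF0 = 11110000, payload 000 (3 bits).
Byte 2: 0x9F = 10011111 (10xxxxxx ✓), payload 011111.
Byte 3: 0x8E = 10001110 (10xxxxxx ✓), payload 001110.
Byte 4: 0x9B = 10011011 (10xxxxxx ✓), payload 011011.
Concatenate: 000011111001110011011 = 0x1F39B (21 bits → U+1F39B).

U+1F39B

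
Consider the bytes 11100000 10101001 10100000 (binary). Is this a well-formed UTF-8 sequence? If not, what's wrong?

Leading byte 0xE0 = 11100000 → 3-byte form.
Continuation bytes 0xA9=10101001, 0xA0=10100000 all match 10xxxxxx.
Decoded value 0xA60 is ≥ 0x800 (shortest form) and not a surrogate.

valid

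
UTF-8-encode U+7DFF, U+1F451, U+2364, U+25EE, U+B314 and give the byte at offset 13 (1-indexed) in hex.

0xAE

1-indexed offset 13 is 0-indexed offset 12.
U+7DFF → 3-byte form E7 B7 BF at offsets 0–2.
U+1F451 → 4-byte form F0 9F 91 91 at offsets 3–6.
U+2364 → 3-byte form E2 8D A4 at offsets 7–9.
U+25EE → 3-byte form E2 97 AE at offsets 10–12.
Offset 12 falls in char 4's range; it's byte 3 of E2 97 AE = 0xAE.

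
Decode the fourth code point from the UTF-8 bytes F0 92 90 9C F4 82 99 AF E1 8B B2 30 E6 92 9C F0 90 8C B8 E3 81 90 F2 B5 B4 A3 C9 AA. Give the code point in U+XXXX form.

Offset 0: leading byte 0xF0 = 11110000 → 4-byte char #1 = F0 92 90 9C.
Offset 4: leading byte 0xF4 = 11110100 → 4-byte char #2 = F4 82 99 AF.
Offset 8: leading byte 0xE1 = 11100001 → 3-byte char #3 = E1 8B B2.
Offset 11: leading byte 0x30 = 00110000 → 1-byte char #4 = 30.
Leading byte 0x30 = 00110000 matches 0xxxxxxx → 1-byte sequence.
Byte 1: 0x30 = 00110000, payload 0110000 (7 bits).
Concatenate: 0110000 = 0x30 (7 bits → U+0030).

U+0030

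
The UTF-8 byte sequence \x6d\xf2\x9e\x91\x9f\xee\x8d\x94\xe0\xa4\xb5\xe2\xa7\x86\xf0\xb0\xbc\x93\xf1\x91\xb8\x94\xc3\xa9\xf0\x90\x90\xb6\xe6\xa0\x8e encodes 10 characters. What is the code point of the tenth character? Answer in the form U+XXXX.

Offset 0: leading byte 0x6D = 01101101 → 1-byte char #1 = 6D.
Offset 1: leading byte 0xF2 = 11110010 → 4-byte char #2 = F2 9E 91 9F.
Offset 5: leading byte 0xEE = 11101110 → 3-byte char #3 = EE 8D 94.
Offset 8: leading byte 0xE0 = 11100000 → 3-byte char #4 = E0 A4 B5.
Offset 11: leading byte 0xE2 = 11100010 → 3-byte char #5 = E2 A7 86.
Offset 14: leading byte 0xF0 = 11110000 → 4-byte char #6 = F0 B0 BC 93.
Offset 18: leading byte 0xF1 = 11110001 → 4-byte char #7 = F1 91 B8 94.
Offset 22: leading byte 0xC3 = 11000011 → 2-byte char #8 = C3 A9.
Offset 24: leading byte 0xF0 = 11110000 → 4-byte char #9 = F0 90 90 B6.
Offset 28: leading byte 0xE6 = 11100110 → 3-byte char #10 = E6 A0 8E.
Leading byte 0xE6 = 11100110 matches 1110xxxx → 3-byte sequence.
Byte 1: 0xE6 = 11100110, payload 0110 (4 bits).
Byte 2: 0xA0 = 10100000 (10xxxxxx ✓), payload 100000.
Byte 3: 0x8E = 10001110 (10xxxxxx ✓), payload 001110.
Concatenate: 0110100000001110 = 0x680E (16 bits → U+680E).

U+680E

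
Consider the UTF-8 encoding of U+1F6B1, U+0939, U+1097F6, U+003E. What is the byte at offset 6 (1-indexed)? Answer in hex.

0xA4

1-indexed offset 6 is 0-indexed offset 5.
U+1F6B1 → 4-byte form F0 9F 9A B1 at offsets 0–3.
U+0939 → 3-byte form E0 A4 B9 at offsets 4–6.
Offset 5 falls in char 2's range; it's byte 2 of E0 A4 B9 = 0xA4.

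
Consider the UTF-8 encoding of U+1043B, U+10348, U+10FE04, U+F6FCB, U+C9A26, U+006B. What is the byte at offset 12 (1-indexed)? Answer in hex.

0x84

1-indexed offset 12 is 0-indexed offset 11.
U+1043B → 4-byte form F0 90 90 BB at offsets 0–3.
U+10348 → 4-byte form F0 90 8D 88 at offsets 4–7.
U+10FE04 → 4-byte form F4 8F B8 84 at offsets 8–11.
Offset 11 falls in char 3's range; it's byte 4 of F4 8F B8 84 = 0x84.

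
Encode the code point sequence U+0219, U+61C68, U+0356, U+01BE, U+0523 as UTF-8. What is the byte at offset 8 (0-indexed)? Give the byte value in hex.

U+0219 → 2-byte form C8 99 at offsets 0–1.
U+61C68 → 4-byte form F1 A1 B1 A8 at offsets 2–5.
U+0356 → 2-byte form CD 96 at offsets 6–7.
U+01BE → 2-byte form C6 BE at offsets 8–9.
Offset 8 falls in char 4's range; it's byte 1 of C6 BE = 0xC6.

0xC6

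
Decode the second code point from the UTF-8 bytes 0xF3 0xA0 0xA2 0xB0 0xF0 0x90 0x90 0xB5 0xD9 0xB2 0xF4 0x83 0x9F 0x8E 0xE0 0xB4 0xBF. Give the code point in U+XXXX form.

U+10435

Offset 0: leading byte 0xF3 = 11110011 → 4-byte char #1 = F3 A0 A2 B0.
Offset 4: leading byte 0xF0 = 11110000 → 4-byte char #2 = F0 90 90 B5.
Leading byte 0xF0 = 11110000 matches 11110xxx → 4-byte sequence.
Byte 1: 0xF0 = 11110000, payload 000 (3 bits).
Byte 2: 0x90 = 10010000 (10xxxxxx ✓), payload 010000.
Byte 3: 0x90 = 10010000 (10xxxxxx ✓), payload 010000.
Byte 4: 0xB5 = 10110101 (10xxxxxx ✓), payload 110101.
Concatenate: 000010000010000110101 = 0x10435 (21 bits → U+10435).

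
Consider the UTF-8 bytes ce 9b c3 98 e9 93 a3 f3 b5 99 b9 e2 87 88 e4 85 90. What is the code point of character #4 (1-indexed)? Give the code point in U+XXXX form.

U+F5679

Offset 0: leading byte 0xCE = 11001110 → 2-byte char #1 = CE 9B.
Offset 2: leading byte 0xC3 = 11000011 → 2-byte char #2 = C3 98.
Offset 4: leading byte 0xE9 = 11101001 → 3-byte char #3 = E9 93 A3.
Offset 7: leading byte 0xF3 = 11110011 → 4-byte char #4 = F3 B5 99 B9.
Leading byte 0xF3 = 11110011 matches 11110xxx → 4-byte sequence.
Byte 1: 0xF3 = 11110011, payload 011 (3 bits).
Byte 2: 0xB5 = 10110101 (10xxxxxx ✓), payload 110101.
Byte 3: 0x99 = 10011001 (10xxxxxx ✓), payload 011001.
Byte 4: 0xB9 = 10111001 (10xxxxxx ✓), payload 111001.
Concatenate: 011110101011001111001 = 0xF5679 (21 bits → U+F5679).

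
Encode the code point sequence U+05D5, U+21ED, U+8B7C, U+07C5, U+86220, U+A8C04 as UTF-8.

U+05D5: 2-byte form → D7 95.
U+21ED: 3-byte form → E2 87 AD.
U+8B7C: 3-byte form → E8 AD BC.
U+07C5: 2-byte form → DF 85.
U+86220: 4-byte form → F2 86 88 A0.
U+A8C04: 4-byte form → F2 A8 B0 84.
Concatenated (18 bytes): D7 95 E2 87 AD E8 AD BC DF 85 F2 86 88 A0 F2 A8 B0 84.

D7 95 E2 87 AD E8 AD BC DF 85 F2 86 88 A0 F2 A8 B0 84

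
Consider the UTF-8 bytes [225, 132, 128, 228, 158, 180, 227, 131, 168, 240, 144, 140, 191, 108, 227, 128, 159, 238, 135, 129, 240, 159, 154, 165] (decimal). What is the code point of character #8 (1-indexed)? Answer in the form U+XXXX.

Offset 0: leading byte 0xE1 = 11100001 → 3-byte char #1 = E1 84 80.
Offset 3: leading byte 0xE4 = 11100100 → 3-byte char #2 = E4 9E B4.
Offset 6: leading byte 0xE3 = 11100011 → 3-byte char #3 = E3 83 A8.
Offset 9: leading byte 0xF0 = 11110000 → 4-byte char #4 = F0 90 8C BF.
Offset 13: leading byte 0x6C = 01101100 → 1-byte char #5 = 6C.
Offset 14: leading byte 0xE3 = 11100011 → 3-byte char #6 = E3 80 9F.
Offset 17: leading byte 0xEE = 11101110 → 3-byte char #7 = EE 87 81.
Offset 20: leading byte 0xF0 = 11110000 → 4-byte char #8 = F0 9F 9A A5.
Leading byte 0xF0 = 11110000 matches 11110xxx → 4-byte sequence.
Byte 1: 0xF0 = 11110000, payload 000 (3 bits).
Byte 2: 0x9F = 10011111 (10xxxxxx ✓), payload 011111.
Byte 3: 0x9A = 10011010 (10xxxxxx ✓), payload 011010.
Byte 4: 0xA5 = 10100101 (10xxxxxx ✓), payload 100101.
Concatenate: 000011111011010100101 = 0x1F6A5 (21 bits → U+1F6A5).

U+1F6A5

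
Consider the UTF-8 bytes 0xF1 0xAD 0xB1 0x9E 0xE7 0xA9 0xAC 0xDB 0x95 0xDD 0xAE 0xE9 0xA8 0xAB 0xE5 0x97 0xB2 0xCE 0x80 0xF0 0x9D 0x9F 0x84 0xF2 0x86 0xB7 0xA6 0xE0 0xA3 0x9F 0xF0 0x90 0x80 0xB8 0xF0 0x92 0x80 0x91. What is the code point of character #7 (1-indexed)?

Offset 0: leading byte 0xF1 = 11110001 → 4-byte char #1 = F1 AD B1 9E.
Offset 4: leading byte 0xE7 = 11100111 → 3-byte char #2 = E7 A9 AC.
Offset 7: leading byte 0xDB = 11011011 → 2-byte char #3 = DB 95.
Offset 9: leading byte 0xDD = 11011101 → 2-byte char #4 = DD AE.
Offset 11: leading byte 0xE9 = 11101001 → 3-byte char #5 = E9 A8 AB.
Offset 14: leading byte 0xE5 = 11100101 → 3-byte char #6 = E5 97 B2.
Offset 17: leading byte 0xCE = 11001110 → 2-byte char #7 = CE 80.
Leading byte 0xCE = 11001110 matches 110xxxxx → 2-byte sequence.
Byte 1: 0xCE = 11001110, payload 01110 (5 bits).
Byte 2: 0x80 = 10000000 (10xxxxxx ✓), payload 000000.
Concatenate: 01110000000 = 0x380 (11 bits → U+0380).

U+0380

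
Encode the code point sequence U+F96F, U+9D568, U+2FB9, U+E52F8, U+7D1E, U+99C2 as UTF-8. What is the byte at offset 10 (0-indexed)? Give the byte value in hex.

0xF3

U+F96F → 3-byte form EF A5 AF at offsets 0–2.
U+9D568 → 4-byte form F2 9D 95 A8 at offsets 3–6.
U+2FB9 → 3-byte form E2 BE B9 at offsets 7–9.
U+E52F8 → 4-byte form F3 A5 8B B8 at offsets 10–13.
Offset 10 falls in char 4's range; it's byte 1 of F3 A5 8B B8 = 0xF3.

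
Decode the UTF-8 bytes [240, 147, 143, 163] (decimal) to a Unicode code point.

Leading byte 0xF0 = 11110000 matches 11110xxx → 4-byte sequence.
Byte 1: 0xF0 = 11110000, payload 000 (3 bits).
Byte 2: 0x93 = 10010011 (10xxxxxx ✓), payload 010011.
Byte 3: 0x8F = 10001111 (10xxxxxx ✓), payload 001111.
Byte 4: 0xA3 = 10100011 (10xxxxxx ✓), payload 100011.
Concatenate: 000010011001111100011 = 0x133E3 (21 bits → U+133E3).

U+133E3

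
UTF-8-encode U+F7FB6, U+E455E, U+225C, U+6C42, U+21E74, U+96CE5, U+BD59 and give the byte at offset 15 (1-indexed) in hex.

1-indexed offset 15 is 0-indexed offset 14.
U+F7FB6 → 4-byte form F3 B7 BE B6 at offsets 0–3.
U+E455E → 4-byte form F3 A4 95 9E at offsets 4–7.
U+225C → 3-byte form E2 89 9C at offsets 8–10.
U+6C42 → 3-byte form E6 B1 82 at offsets 11–13.
U+21E74 → 4-byte form F0 A1 B9 B4 at offsets 14–17.
Offset 14 falls in char 5's range; it's byte 1 of F0 A1 B9 B4 = 0xF0.

0xF0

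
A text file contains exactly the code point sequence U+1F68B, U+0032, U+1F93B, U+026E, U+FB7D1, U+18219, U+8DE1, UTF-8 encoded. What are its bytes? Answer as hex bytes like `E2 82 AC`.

U+1F68B: 4-byte form → F0 9F 9A 8B.
U+0032: 1-byte form → 32.
U+1F93B: 4-byte form → F0 9F A4 BB.
U+026E: 2-byte form → C9 AE.
U+FB7D1: 4-byte form → F3 BB 9F 91.
U+18219: 4-byte form → F0 98 88 99.
U+8DE1: 3-byte form → E8 B7 A1.
Concatenated (22 bytes): F0 9F 9A 8B 32 F0 9F A4 BB C9 AE F3 BB 9F 91 F0 98 88 99 E8 B7 A1.

F0 9F 9A 8B 32 F0 9F A4 BB C9 AE F3 BB 9F 91 F0 98 88 99 E8 B7 A1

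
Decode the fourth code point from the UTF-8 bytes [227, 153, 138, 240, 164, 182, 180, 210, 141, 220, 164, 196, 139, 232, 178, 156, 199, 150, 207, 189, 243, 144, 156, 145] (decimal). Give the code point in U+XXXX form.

Offset 0: leading byte 0xE3 = 11100011 → 3-byte char #1 = E3 99 8A.
Offset 3: leading byte 0xF0 = 11110000 → 4-byte char #2 = F0 A4 B6 B4.
Offset 7: leading byte 0xD2 = 11010010 → 2-byte char #3 = D2 8D.
Offset 9: leading byte 0xDC = 11011100 → 2-byte char #4 = DC A4.
Leading byte 0xDC = 11011100 matches 110xxxxx → 2-byte sequence.
Byte 1: 0xDC = 11011100, payload 11100 (5 bits).
Byte 2: 0xA4 = 10100100 (10xxxxxx ✓), payload 100100.
Concatenate: 11100100100 = 0x724 (11 bits → U+0724).

U+0724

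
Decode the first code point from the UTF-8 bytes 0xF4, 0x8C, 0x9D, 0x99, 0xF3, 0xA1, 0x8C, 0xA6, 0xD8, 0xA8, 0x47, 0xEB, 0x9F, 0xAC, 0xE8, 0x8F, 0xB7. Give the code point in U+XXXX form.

Offset 0: leading byte 0xF4 = 11110100 → 4-byte char #1 = F4 8C 9D 99.
Leading byte 0xF4 = 11110100 matches 11110xxx → 4-byte sequence.
Byte 1: 0xF4 = 11110100, payload 100 (3 bits).
Byte 2: 0x8C = 10001100 (10xxxxxx ✓), payload 001100.
Byte 3: 0x9D = 10011101 (10xxxxxx ✓), payload 011101.
Byte 4: 0x99 = 10011001 (10xxxxxx ✓), payload 011001.
Concatenate: 100001100011101011001 = 0x10C759 (21 bits → U+10C759).

U+10C759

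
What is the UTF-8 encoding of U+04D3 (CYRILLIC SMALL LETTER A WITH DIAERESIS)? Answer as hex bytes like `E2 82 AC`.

U+04D3 = 0x4D3 = 1235 decimal. In range U+0080–U+07FF → 2-byte form: 110xxxxx 10xxxxxx.
Binary (11 bits): 10011010011.
Split 5+6: 10011 | 010011.
Byte 1: 11010011 = 0xD3.
Byte 2: 10010011 = 0x93.

D3 93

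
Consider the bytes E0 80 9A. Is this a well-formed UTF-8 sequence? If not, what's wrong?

Leading byte 0xE0 = 11100000 → 3-byte form.
Continuation bytes all match 10xxxxxx. Payload decodes to 0x1A.
But 0x1A < 0x800, the minimum for a 3-byte sequence — this is an overlong encoding.

invalid (overlong encoding)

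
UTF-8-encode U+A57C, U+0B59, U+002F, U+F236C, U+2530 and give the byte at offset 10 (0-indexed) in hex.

U+A57C → 3-byte form EA 95 BC at offsets 0–2.
U+0B59 → 3-byte form E0 AD 99 at offsets 3–5.
U+002F → 1-byte form 2F at offsets 6–6.
U+F236C → 4-byte form F3 B2 8D AC at offsets 7–10.
Offset 10 falls in char 4's range; it's byte 4 of F3 B2 8D AC = 0xAC.

0xAC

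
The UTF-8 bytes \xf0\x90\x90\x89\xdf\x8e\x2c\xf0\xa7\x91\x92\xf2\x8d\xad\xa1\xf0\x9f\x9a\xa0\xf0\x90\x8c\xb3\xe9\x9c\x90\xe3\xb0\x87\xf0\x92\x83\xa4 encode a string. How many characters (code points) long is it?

10

Byte at offset 0: 0xF0 = 11110000 → 4-byte char (#1). Advance 4.
Byte at offset 4: 0xDF = 11011111 → 2-byte char (#2). Advance 2.
Byte at offset 6: 0x2C = 00101100 → 1-byte char (#3). Advance 1.
Byte at offset 7: 0xF0 = 11110000 → 4-byte char (#4). Advance 4.
Byte at offset 11: 0xF2 = 11110010 → 4-byte char (#5). Advance 4.
Byte at offset 15: 0xF0 = 11110000 → 4-byte char (#6). Advance 4.
Byte at offset 19: 0xF0 = 11110000 → 4-byte char (#7). Advance 4.
Byte at offset 23: 0xE9 = 11101001 → 3-byte char (#8). Advance 3.
Byte at offset 26: 0xE3 = 11100011 → 3-byte char (#9). Advance 3.
Byte at offset 29: 0xF0 = 11110000 → 4-byte char (#10). Advance 4.
Reached end at offset 33 after 10 code points.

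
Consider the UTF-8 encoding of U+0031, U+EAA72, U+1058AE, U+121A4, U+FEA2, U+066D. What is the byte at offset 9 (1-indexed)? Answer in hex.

1-indexed offset 9 is 0-indexed offset 8.
U+0031 → 1-byte form 31 at offsets 0–0.
U+EAA72 → 4-byte form F3 AA A9 B2 at offsets 1–4.
U+1058AE → 4-byte form F4 85 A2 AE at offsets 5–8.
Offset 8 falls in char 3's range; it's byte 4 of F4 85 A2 AE = 0xAE.

0xAE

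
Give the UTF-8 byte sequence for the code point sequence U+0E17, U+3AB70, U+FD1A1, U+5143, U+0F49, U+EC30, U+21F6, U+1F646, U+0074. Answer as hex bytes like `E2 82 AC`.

U+0E17: 3-byte form → E0 B8 97.
U+3AB70: 4-byte form → F0 BA AD B0.
U+FD1A1: 4-byte form → F3 BD 86 A1.
U+5143: 3-byte form → E5 85 83.
U+0F49: 3-byte form → E0 BD 89.
U+EC30: 3-byte form → EE B0 B0.
U+21F6: 3-byte form → E2 87 B6.
U+1F646: 4-byte form → F0 9F 99 86.
U+0074: 1-byte form → 74.
Concatenated (28 bytes): E0 B8 97 F0 BA AD B0 F3 BD 86 A1 E5 85 83 E0 BD 89 EE B0 B0 E2 87 B6 F0 9F 99 86 74.

E0 B8 97 F0 BA AD B0 F3 BD 86 A1 E5 85 83 E0 BD 89 EE B0 B0 E2 87 B6 F0 9F 99 86 74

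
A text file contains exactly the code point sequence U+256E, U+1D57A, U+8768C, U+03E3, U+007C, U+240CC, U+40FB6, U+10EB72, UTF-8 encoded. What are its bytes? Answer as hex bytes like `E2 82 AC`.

U+256E: 3-byte form → E2 95 AE.
U+1D57A: 4-byte form → F0 9D 95 BA.
U+8768C: 4-byte form → F2 87 9A 8C.
U+03E3: 2-byte form → CF A3.
U+007C: 1-byte form → 7C.
U+240CC: 4-byte form → F0 A4 83 8C.
U+40FB6: 4-byte form → F1 80 BE B6.
U+10EB72: 4-byte form → F4 8E AD B2.
Concatenated (26 bytes): E2 95 AE F0 9D 95 BA F2 87 9A 8C CF A3 7C F0 A4 83 8C F1 80 BE B6 F4 8E AD B2.

E2 95 AE F0 9D 95 BA F2 87 9A 8C CF A3 7C F0 A4 83 8C F1 80 BE B6 F4 8E AD B2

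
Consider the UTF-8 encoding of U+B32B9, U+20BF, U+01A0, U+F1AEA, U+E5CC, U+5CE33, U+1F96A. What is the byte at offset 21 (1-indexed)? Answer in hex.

0xF0

1-indexed offset 21 is 0-indexed offset 20.
U+B32B9 → 4-byte form F2 B3 8A B9 at offsets 0–3.
U+20BF → 3-byte form E2 82 BF at offsets 4–6.
U+01A0 → 2-byte form C6 A0 at offsets 7–8.
U+F1AEA → 4-byte form F3 B1 AB AA at offsets 9–12.
U+E5CC → 3-byte form EE 97 8C at offsets 13–15.
U+5CE33 → 4-byte form F1 9C B8 B3 at offsets 16–19.
U+1F96A → 4-byte form F0 9F A5 AA at offsets 20–23.
Offset 20 falls in char 7's range; it's byte 1 of F0 9F A5 AA = 0xF0.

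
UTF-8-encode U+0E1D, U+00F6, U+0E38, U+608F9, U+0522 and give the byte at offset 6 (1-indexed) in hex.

0xE0

1-indexed offset 6 is 0-indexed offset 5.
U+0E1D → 3-byte form E0 B8 9D at offsets 0–2.
U+00F6 → 2-byte form C3 B6 at offsets 3–4.
U+0E38 → 3-byte form E0 B8 B8 at offsets 5–7.
Offset 5 falls in char 3's range; it's byte 1 of E0 B8 B8 = 0xE0.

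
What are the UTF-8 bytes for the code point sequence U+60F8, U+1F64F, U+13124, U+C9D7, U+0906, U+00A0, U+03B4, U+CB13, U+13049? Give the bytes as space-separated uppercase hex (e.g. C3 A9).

E6 83 B8 F0 9F 99 8F F0 93 84 A4 EC A7 97 E0 A4 86 C2 A0 CE B4 EC AC 93 F0 93 81 89

U+60F8: 3-byte form → E6 83 B8.
U+1F64F: 4-byte form → F0 9F 99 8F.
U+13124: 4-byte form → F0 93 84 A4.
U+C9D7: 3-byte form → EC A7 97.
U+0906: 3-byte form → E0 A4 86.
U+00A0: 2-byte form → C2 A0.
U+03B4: 2-byte form → CE B4.
U+CB13: 3-byte form → EC AC 93.
U+13049: 4-byte form → F0 93 81 89.
Concatenated (28 bytes): E6 83 B8 F0 9F 99 8F F0 93 84 A4 EC A7 97 E0 A4 86 C2 A0 CE B4 EC AC 93 F0 93 81 89.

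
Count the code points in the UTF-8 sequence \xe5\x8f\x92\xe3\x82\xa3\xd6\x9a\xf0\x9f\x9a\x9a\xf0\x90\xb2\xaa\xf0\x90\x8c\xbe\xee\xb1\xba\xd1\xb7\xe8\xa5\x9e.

Byte at offset 0: 0xE5 = 11100101 → 3-byte char (#1). Advance 3.
Byte at offset 3: 0xE3 = 11100011 → 3-byte char (#2). Advance 3.
Byte at offset 6: 0xD6 = 11010110 → 2-byte char (#3). Advance 2.
Byte at offset 8: 0xF0 = 11110000 → 4-byte char (#4). Advance 4.
Byte at offset 12: 0xF0 = 11110000 → 4-byte char (#5). Advance 4.
Byte at offset 16: 0xF0 = 11110000 → 4-byte char (#6). Advance 4.
Byte at offset 20: 0xEE = 11101110 → 3-byte char (#7). Advance 3.
Byte at offset 23: 0xD1 = 11010001 → 2-byte char (#8). Advance 2.
Byte at offset 25: 0xE8 = 11101000 → 3-byte char (#9). Advance 3.
Reached end at offset 28 after 9 code points.

9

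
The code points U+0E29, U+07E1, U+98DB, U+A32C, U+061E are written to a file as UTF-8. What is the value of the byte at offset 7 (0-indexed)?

0x9B

U+0E29 → 3-byte form E0 B8 A9 at offsets 0–2.
U+07E1 → 2-byte form DF A1 at offsets 3–4.
U+98DB → 3-byte form E9 A3 9B at offsets 5–7.
Offset 7 falls in char 3's range; it's byte 3 of E9 A3 9B = 0x9B.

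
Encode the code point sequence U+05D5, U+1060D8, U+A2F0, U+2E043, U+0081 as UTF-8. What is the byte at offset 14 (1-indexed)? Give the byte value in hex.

1-indexed offset 14 is 0-indexed offset 13.
U+05D5 → 2-byte form D7 95 at offsets 0–1.
U+1060D8 → 4-byte form F4 86 83 98 at offsets 2–5.
U+A2F0 → 3-byte form EA 8B B0 at offsets 6–8.
U+2E043 → 4-byte form F0 AE 81 83 at offsets 9–12.
U+0081 → 2-byte form C2 81 at offsets 13–14.
Offset 13 falls in char 5's range; it's byte 1 of C2 81 = 0xC2.

0xC2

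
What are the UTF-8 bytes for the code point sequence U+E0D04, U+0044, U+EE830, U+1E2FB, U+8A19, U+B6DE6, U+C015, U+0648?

F3 A0 B4 84 44 F3 AE A0 B0 F0 9E 8B BB E8 A8 99 F2 B6 B7 A6 EC 80 95 D9 88

U+E0D04: 4-byte form → F3 A0 B4 84.
U+0044: 1-byte form → 44.
U+EE830: 4-byte form → F3 AE A0 B0.
U+1E2FB: 4-byte form → F0 9E 8B BB.
U+8A19: 3-byte form → E8 A8 99.
U+B6DE6: 4-byte form → F2 B6 B7 A6.
U+C015: 3-byte form → EC 80 95.
U+0648: 2-byte form → D9 88.
Concatenated (25 bytes): F3 A0 B4 84 44 F3 AE A0 B0 F0 9E 8B BB E8 A8 99 F2 B6 B7 A6 EC 80 95 D9 88.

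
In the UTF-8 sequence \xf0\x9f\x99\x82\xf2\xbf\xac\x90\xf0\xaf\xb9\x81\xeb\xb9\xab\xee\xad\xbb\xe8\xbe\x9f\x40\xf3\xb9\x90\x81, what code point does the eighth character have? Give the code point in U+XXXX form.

Offset 0: leading byte 0xF0 = 11110000 → 4-byte char #1 = F0 9F 99 82.
Offset 4: leading byte 0xF2 = 11110010 → 4-byte char #2 = F2 BF AC 90.
Offset 8: leading byte 0xF0 = 11110000 → 4-byte char #3 = F0 AF B9 81.
Offset 12: leading byte 0xEB = 11101011 → 3-byte char #4 = EB B9 AB.
Offset 15: leading byte 0xEE = 11101110 → 3-byte char #5 = EE AD BB.
Offset 18: leading byte 0xE8 = 11101000 → 3-byte char #6 = E8 BE 9F.
Offset 21: leading byte 0x40 = 01000000 → 1-byte char #7 = 40.
Offset 22: leading byte 0xF3 = 11110011 → 4-byte char #8 = F3 B9 90 81.
Leading byte 0xF3 = 11110011 matches 11110xxx → 4-byte sequence.
Byte 1: 0xF3 = 11110011, payload 011 (3 bits).
Byte 2: 0xB9 = 10111001 (10xxxxxx ✓), payload 111001.
Byte 3: 0x90 = 10010000 (10xxxxxx ✓), payload 010000.
Byte 4: 0x81 = 10000001 (10xxxxxx ✓), payload 000001.
Concatenate: 011111001010000000001 = 0xF9401 (21 bits → U+F9401).

U+F9401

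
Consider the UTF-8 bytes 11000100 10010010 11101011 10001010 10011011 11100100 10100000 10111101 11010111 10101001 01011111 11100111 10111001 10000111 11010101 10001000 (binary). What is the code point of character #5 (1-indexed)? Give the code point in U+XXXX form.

U+005F

Offset 0: leading byte 0xC4 = 11000100 → 2-byte char #1 = C4 92.
Offset 2: leading byte 0xEB = 11101011 → 3-byte char #2 = EB 8A 9B.
Offset 5: leading byte 0xE4 = 11100100 → 3-byte char #3 = E4 A0 BD.
Offset 8: leading byte 0xD7 = 11010111 → 2-byte char #4 = D7 A9.
Offset 10: leading byte 0x5F = 01011111 → 1-byte char #5 = 5F.
Leading byte 0x5F = 01011111 matches 0xxxxxxx → 1-byte sequence.
Byte 1: 0x5F = 01011111, payload 1011111 (7 bits).
Concatenate: 1011111 = 0x5F (7 bits → U+005F).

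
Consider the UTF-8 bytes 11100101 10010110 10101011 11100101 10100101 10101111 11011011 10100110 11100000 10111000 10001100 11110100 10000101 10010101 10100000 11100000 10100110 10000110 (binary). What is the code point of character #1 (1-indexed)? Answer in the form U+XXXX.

Offset 0: leading byte 0xE5 = 11100101 → 3-byte char #1 = E5 96 AB.
Leading byte 0xE5 = 11100101 matches 1110xxxx → 3-byte sequence.
Byte 1: 0xE5 = 11100101, payload 0101 (4 bits).
Byte 2: 0x96 = 10010110 (10xxxxxx ✓), payload 010110.
Byte 3: 0xAB = 10101011 (10xxxxxx ✓), payload 101011.
Concatenate: 0101010110101011 = 0x55AB (16 bits → U+55AB).

U+55AB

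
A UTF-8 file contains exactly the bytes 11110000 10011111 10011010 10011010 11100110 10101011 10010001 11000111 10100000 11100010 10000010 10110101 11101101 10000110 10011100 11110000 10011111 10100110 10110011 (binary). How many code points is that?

Byte at offset 0: 0xF0 = 11110000 → 4-byte char (#1). Advance 4.
Byte at offset 4: 0xE6 = 11100110 → 3-byte char (#2). Advance 3.
Byte at offset 7: 0xC7 = 11000111 → 2-byte char (#3). Advance 2.
Byte at offset 9: 0xE2 = 11100010 → 3-byte char (#4). Advance 3.
Byte at offset 12: 0xED = 11101101 → 3-byte char (#5). Advance 3.
Byte at offset 15: 0xF0 = 11110000 → 4-byte char (#6). Advance 4.
Reached end at offset 19 after 6 code points.

6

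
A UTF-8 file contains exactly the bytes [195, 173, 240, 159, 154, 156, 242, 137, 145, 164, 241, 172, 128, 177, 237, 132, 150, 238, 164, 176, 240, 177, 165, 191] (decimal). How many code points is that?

Byte at offset 0: 0xC3 = 11000011 → 2-byte char (#1). Advance 2.
Byte at offset 2: 0xF0 = 11110000 → 4-byte char (#2). Advance 4.
Byte at offset 6: 0xF2 = 11110010 → 4-byte char (#3). Advance 4.
Byte at offset 10: 0xF1 = 11110001 → 4-byte char (#4). Advance 4.
Byte at offset 14: 0xED = 11101101 → 3-byte char (#5). Advance 3.
Byte at offset 17: 0xEE = 11101110 → 3-byte char (#6). Advance 3.
Byte at offset 20: 0xF0 = 11110000 → 4-byte char (#7). Advance 4.
Reached end at offset 24 after 7 code points.

7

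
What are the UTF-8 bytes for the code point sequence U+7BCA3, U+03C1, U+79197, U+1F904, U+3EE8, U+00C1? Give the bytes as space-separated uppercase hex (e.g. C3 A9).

F1 BB B2 A3 CF 81 F1 B9 86 97 F0 9F A4 84 E3 BB A8 C3 81

U+7BCA3: 4-byte form → F1 BB B2 A3.
U+03C1: 2-byte form → CF 81.
U+79197: 4-byte form → F1 B9 86 97.
U+1F904: 4-byte form → F0 9F A4 84.
U+3EE8: 3-byte form → E3 BB A8.
U+00C1: 2-byte form → C3 81.
Concatenated (19 bytes): F1 BB B2 A3 CF 81 F1 B9 86 97 F0 9F A4 84 E3 BB A8 C3 81.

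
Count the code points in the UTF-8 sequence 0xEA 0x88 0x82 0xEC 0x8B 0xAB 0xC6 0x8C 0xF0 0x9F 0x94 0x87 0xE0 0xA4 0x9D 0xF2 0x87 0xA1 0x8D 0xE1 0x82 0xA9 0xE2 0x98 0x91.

Byte at offset 0: 0xEA = 11101010 → 3-byte char (#1). Advance 3.
Byte at offset 3: 0xEC = 11101100 → 3-byte char (#2). Advance 3.
Byte at offset 6: 0xC6 = 11000110 → 2-byte char (#3). Advance 2.
Byte at offset 8: 0xF0 = 11110000 → 4-byte char (#4). Advance 4.
Byte at offset 12: 0xE0 = 11100000 → 3-byte char (#5). Advance 3.
Byte at offset 15: 0xF2 = 11110010 → 4-byte char (#6). Advance 4.
Byte at offset 19: 0xE1 = 11100001 → 3-byte char (#7). Advance 3.
Byte at offset 22: 0xE2 = 11100010 → 3-byte char (#8). Advance 3.
Reached end at offset 25 after 8 code points.

8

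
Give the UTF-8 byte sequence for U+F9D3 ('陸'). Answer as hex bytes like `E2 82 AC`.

U+F9D3 = 0xF9D3 = 63955 decimal. In range U+0800–U+FFFF → 3-byte form: 1110xxxx 10xxxxxx 10xxxxxx.
Binary (16 bits): 1111100111010011.
Split 4+6+6: 1111 | 100111 | 010011.
Byte 1: 11101111 = 0xEF.
Byte 2: 10100111 = 0xA7.
Byte 3: 10010011 = 0x93.

EF A7 93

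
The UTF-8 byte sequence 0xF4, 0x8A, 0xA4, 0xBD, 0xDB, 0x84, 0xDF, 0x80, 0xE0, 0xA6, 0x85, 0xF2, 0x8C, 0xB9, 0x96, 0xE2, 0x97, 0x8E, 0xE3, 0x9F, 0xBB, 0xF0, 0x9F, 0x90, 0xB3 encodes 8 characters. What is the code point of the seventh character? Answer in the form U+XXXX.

U+37FB

Offset 0: leading byte 0xF4 = 11110100 → 4-byte char #1 = F4 8A A4 BD.
Offset 4: leading byte 0xDB = 11011011 → 2-byte char #2 = DB 84.
Offset 6: leading byte 0xDF = 11011111 → 2-byte char #3 = DF 80.
Offset 8: leading byte 0xE0 = 11100000 → 3-byte char #4 = E0 A6 85.
Offset 11: leading byte 0xF2 = 11110010 → 4-byte char #5 = F2 8C B9 96.
Offset 15: leading byte 0xE2 = 11100010 → 3-byte char #6 = E2 97 8E.
Offset 18: leading byte 0xE3 = 11100011 → 3-byte char #7 = E3 9F BB.
Leading byte 0xE3 = 11100011 matches 1110xxxx → 3-byte sequence.
Byte 1: 0xE3 = 11100011, payload 0011 (4 bits).
Byte 2: 0x9F = 10011111 (10xxxxxx ✓), payload 011111.
Byte 3: 0xBB = 10111011 (10xxxxxx ✓), payload 111011.
Concatenate: 0011011111111011 = 0x37FB (16 bits → U+37FB).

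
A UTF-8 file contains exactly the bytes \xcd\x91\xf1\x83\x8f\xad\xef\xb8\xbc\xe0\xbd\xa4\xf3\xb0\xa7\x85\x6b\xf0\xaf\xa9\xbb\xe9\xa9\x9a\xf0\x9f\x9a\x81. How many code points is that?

9

Byte at offset 0: 0xCD = 11001101 → 2-byte char (#1). Advance 2.
Byte at offset 2: 0xF1 = 11110001 → 4-byte char (#2). Advance 4.
Byte at offset 6: 0xEF = 11101111 → 3-byte char (#3). Advance 3.
Byte at offset 9: 0xE0 = 11100000 → 3-byte char (#4). Advance 3.
Byte at offset 12: 0xF3 = 11110011 → 4-byte char (#5). Advance 4.
Byte at offset 16: 0x6B = 01101011 → 1-byte char (#6). Advance 1.
Byte at offset 17: 0xF0 = 11110000 → 4-byte char (#7). Advance 4.
Byte at offset 21: 0xE9 = 11101001 → 3-byte char (#8). Advance 3.
Byte at offset 24: 0xF0 = 11110000 → 4-byte char (#9). Advance 4.
Reached end at offset 28 after 9 code points.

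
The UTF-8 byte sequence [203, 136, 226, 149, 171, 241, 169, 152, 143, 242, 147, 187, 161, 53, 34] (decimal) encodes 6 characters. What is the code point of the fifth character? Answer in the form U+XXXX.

U+0035

Offset 0: leading byte 0xCB = 11001011 → 2-byte char #1 = CB 88.
Offset 2: leading byte 0xE2 = 11100010 → 3-byte char #2 = E2 95 AB.
Offset 5: leading byte 0xF1 = 11110001 → 4-byte char #3 = F1 A9 98 8F.
Offset 9: leading byte 0xF2 = 11110010 → 4-byte char #4 = F2 93 BB A1.
Offset 13: leading byte 0x35 = 00110101 → 1-byte char #5 = 35.
Leading byte 0x35 = 00110101 matches 0xxxxxxx → 1-byte sequence.
Byte 1: 0x35 = 00110101, payload 0110101 (7 bits).
Concatenate: 0110101 = 0x35 (7 bits → U+0035).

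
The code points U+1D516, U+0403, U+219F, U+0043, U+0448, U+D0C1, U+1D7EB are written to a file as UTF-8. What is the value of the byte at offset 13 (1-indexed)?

1-indexed offset 13 is 0-indexed offset 12.
U+1D516 → 4-byte form F0 9D 94 96 at offsets 0–3.
U+0403 → 2-byte form D0 83 at offsets 4–5.
U+219F → 3-byte form E2 86 9F at offsets 6–8.
U+0043 → 1-byte form 43 at offsets 9–9.
U+0448 → 2-byte form D1 88 at offsets 10–11.
U+D0C1 → 3-byte form ED 83 81 at offsets 12–14.
Offset 12 falls in char 6's range; it's byte 1 of ED 83 81 = 0xED.

0xED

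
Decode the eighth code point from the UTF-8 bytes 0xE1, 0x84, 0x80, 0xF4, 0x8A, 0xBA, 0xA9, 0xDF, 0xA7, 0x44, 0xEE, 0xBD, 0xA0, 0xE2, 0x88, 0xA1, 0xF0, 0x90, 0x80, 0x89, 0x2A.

U+002A

Offset 0: leading byte 0xE1 = 11100001 → 3-byte char #1 = E1 84 80.
Offset 3: leading byte 0xF4 = 11110100 → 4-byte char #2 = F4 8A BA A9.
Offset 7: leading byte 0xDF = 11011111 → 2-byte char #3 = DF A7.
Offset 9: leading byte 0x44 = 01000100 → 1-byte char #4 = 44.
Offset 10: leading byte 0xEE = 11101110 → 3-byte char #5 = EE BD A0.
Offset 13: leading byte 0xE2 = 11100010 → 3-byte char #6 = E2 88 A1.
Offset 16: leading byte 0xF0 = 11110000 → 4-byte char #7 = F0 90 80 89.
Offset 20: leading byte 0x2A = 00101010 → 1-byte char #8 = 2A.
Leading byte 0x2A = 00101010 matches 0xxxxxxx → 1-byte sequence.
Byte 1: 0x2A = 00101010, payload 0101010 (7 bits).
Concatenate: 0101010 = 0x2A (7 bits → U+002A).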